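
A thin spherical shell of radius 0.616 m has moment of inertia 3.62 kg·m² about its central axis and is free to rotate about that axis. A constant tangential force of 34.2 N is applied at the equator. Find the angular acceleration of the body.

τ = F R = (34.2)(0.616) = 21.07 N·m.
From τ = Iα: α = 21.07/3.620 = 5.820 rad/s².

α ≈ 5.82 rad/s²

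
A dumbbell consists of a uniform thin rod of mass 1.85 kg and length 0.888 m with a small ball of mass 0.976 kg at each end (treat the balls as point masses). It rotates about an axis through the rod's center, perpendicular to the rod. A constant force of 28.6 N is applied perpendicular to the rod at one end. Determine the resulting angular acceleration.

α ≈ 25.1 rad/s²

I_rod = (1/12)ML² = (1/12)(1.85)(0.888)² = 0.1216 kg·m².
I_balls = 2·m·(L/2)² = 2(0.976)(0.4440)² = 0.3848 kg·m².
Total I = 0.5064 kg·m².
τ = F·(L/2) = (28.6)(0.444) = 12.70 N·m.
α = τ/I = 12.70/0.5064 = 25.08 rad/s².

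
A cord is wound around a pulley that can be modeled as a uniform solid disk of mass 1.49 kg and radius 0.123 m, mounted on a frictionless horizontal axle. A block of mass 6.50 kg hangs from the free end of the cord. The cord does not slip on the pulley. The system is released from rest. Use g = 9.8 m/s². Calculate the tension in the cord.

I = ½MR² = (1/2)(1.49)(0.123)² = 0.01127 kg·m².
Block: mg − T = ma. Pulley: TR = Iα. No-slip: a = αR, so T = (I/R²)a = 0.7450·a.
Then mg = (m + 0.7450)a, so a = (6.50)(9.8)/(6.50 + 0.7450) = 8.792 m/s².
T = 0.7450·a = 6.550 N.

T ≈ 6.55 N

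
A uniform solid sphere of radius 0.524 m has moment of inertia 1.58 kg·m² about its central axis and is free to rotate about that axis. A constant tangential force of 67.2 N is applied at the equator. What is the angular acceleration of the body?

τ = F R = (67.2)(0.524) = 35.21 N·m.
From τ = Iα: α = 35.21/1.580 = 22.29 rad/s².

α ≈ 22.3 rad/s²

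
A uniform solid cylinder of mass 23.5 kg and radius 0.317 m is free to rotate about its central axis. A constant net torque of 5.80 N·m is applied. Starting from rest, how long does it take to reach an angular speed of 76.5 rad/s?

t ≈ 15.6 s

I = ½MR² = (1/2)(23.5)(0.317)² = 1.181 kg·m².
α = τ/I = 5.80/1.181 = 4.912 rad/s².
ω = αt ⇒ t = ω/α = 76.5/4.912 = 15.57 s.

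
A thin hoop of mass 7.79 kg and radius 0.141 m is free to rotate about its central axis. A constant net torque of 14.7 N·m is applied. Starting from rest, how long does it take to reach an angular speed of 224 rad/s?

t ≈ 2.36 s

I = MR² = (7.79)(0.141)² = 0.1549 kg·m².
α = τ/I = 14.7/0.1549 = 94.92 rad/s².
ω = αt ⇒ t = ω/α = 224/94.92 = 2.360 s.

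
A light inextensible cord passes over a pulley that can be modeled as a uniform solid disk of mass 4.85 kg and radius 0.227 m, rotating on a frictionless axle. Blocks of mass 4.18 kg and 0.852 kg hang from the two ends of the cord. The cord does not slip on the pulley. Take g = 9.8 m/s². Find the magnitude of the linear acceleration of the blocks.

I = ½MR² = (1/2)(4.85)(0.227)² = 0.1250 kg·m².
Heavier block: m₁g − T₁ = m₁a. Lighter block: T₂ − m₂g = m₂a.
Pulley: (T₁ − T₂)R = Iα = I(a/R), so T₁ − T₂ = (I/R²)a = (1/2)M_p a = 2.425·a.
Adding the three: (m₁ − m₂)g = (m₁ + m₂ + 2.425)a, so a = (4.18 − 0.852)(9.8)/(4.18 + 0.852 + 2.425) = 4.374 m/s².

a ≈ 4.37 m/s²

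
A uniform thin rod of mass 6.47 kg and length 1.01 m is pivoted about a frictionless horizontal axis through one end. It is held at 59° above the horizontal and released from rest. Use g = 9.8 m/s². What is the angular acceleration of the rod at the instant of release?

α ≈ 7.50 rad/s²

About the pivot, I = (1/3)ML² = (1/3)(6.47)(1.01)² = 2.200 kg·m².
The weight acts at the center, a distance L/2 = 0.5050 m from the pivot; τ = Mg(L/2) cos 59° = 16.49 N·m.
α = τ/I = 16.49/2.200 = 7.496 rad/s².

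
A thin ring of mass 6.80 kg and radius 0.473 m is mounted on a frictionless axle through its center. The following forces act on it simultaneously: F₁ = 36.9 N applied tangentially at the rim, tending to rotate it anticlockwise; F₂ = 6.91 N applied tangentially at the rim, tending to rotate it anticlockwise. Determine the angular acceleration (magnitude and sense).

I = MR² = (6.80)(0.473)² = 1.521 kg·m².
Taking anticlockwise as positive: τ₁ = +(36.9)(0.473) = +17.45 N·m; τ₂ = +(6.91)(0.473) = +3.268 N·m.
Net torque τ = 20.72 N·m.
α = τ/I = 20.72/1.521 = 13.62 rad/s².

α ≈ 13.6 rad/s², anticlockwise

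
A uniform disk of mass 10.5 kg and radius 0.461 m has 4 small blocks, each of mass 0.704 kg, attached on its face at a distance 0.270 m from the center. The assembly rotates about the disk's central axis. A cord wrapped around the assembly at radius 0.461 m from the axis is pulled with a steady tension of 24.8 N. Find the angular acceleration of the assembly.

I_disk = ½MR² = ½(10.5)(0.461)² = 1.116 kg·m².
I_blocks = 4·m·r² = 4(0.704)(0.270)² = 0.2053 kg·m².
Total I = 1.321 kg·m².
τ = F r = (24.8)(0.461) = 11.43 N·m.
α = τ/I = 11.43/1.321 = 8.655 rad/s².

α ≈ 8.65 rad/s²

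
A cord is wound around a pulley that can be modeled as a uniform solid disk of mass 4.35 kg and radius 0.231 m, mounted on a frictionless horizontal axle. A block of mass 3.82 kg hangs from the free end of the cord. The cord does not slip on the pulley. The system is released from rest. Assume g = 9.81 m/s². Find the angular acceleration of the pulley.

I = ½MR² = (1/2)(4.35)(0.231)² = 0.1161 kg·m².
Block: mg − T = ma. Pulley: TR = Iα. No-slip: a = αR, so T = (I/R²)a = 2.175·a.
Then mg = (m + 2.175)a, so a = (3.82)(9.81)/(3.82 + 2.175) = 6.251 m/s².
α = a/R = 6.251/0.231 = 27.06 rad/s².

α ≈ 27.1 rad/s²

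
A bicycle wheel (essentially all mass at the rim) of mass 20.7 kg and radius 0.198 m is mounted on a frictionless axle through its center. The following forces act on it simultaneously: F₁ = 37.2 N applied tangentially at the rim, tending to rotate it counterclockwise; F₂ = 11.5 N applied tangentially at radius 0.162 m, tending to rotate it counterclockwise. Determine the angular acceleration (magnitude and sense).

α ≈ 11.4 rad/s², counterclockwise

I = MR² = (20.7)(0.198)² = 0.8115 kg·m².
Taking counterclockwise as positive: τ₁ = +(37.2)(0.198) = +7.366 N·m; τ₂ = +(11.5)(0.162) = +1.863 N·m.
Net torque τ = 9.229 N·m.
α = τ/I = 9.229/0.8115 = 11.37 rad/s².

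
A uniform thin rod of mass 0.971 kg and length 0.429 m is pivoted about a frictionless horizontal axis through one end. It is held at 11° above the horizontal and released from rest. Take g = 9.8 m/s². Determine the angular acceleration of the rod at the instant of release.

About the pivot, I = (1/3)ML² = (1/3)(0.971)(0.429)² = 0.05957 kg·m².
The weight acts at the center, a distance L/2 = 0.2145 m from the pivot; τ = Mg(L/2) cos 11° = 2.004 N·m.
α = τ/I = 2.004/0.05957 = 33.64 rad/s².
(Equivalently α = (3g/(2L)) cos 11° = 33.64 rad/s².)

α ≈ 33.6 rad/s²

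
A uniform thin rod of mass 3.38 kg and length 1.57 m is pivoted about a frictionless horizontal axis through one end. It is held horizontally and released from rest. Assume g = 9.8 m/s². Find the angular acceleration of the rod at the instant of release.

About the pivot, I = (1/3)ML² = (1/3)(3.38)(1.57)² = 2.777 kg·m².
The weight acts at the center, a distance L/2 = 0.7850 m from the pivot; τ = Mg(L/2) = 26.00 N·m.
α = τ/I = 26.00/2.777 = 9.363 rad/s².
(Equivalently α = (3g/(2L)) = 9.363 rad/s².)

α ≈ 9.36 rad/s²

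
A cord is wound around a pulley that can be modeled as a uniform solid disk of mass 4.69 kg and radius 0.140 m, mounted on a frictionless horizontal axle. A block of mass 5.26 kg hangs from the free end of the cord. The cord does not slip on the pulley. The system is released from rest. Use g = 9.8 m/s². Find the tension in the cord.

I = ½MR² = (1/2)(4.69)(0.140)² = 0.04596 kg·m².
Block: mg − T = ma. Pulley: TR = Iα. No-slip: a = αR, so T = (I/R²)a = 2.345·a.
Then mg = (m + 2.345)a, so a = (5.26)(9.8)/(5.26 + 2.345) = 6.778 m/s².
T = 2.345·a = 15.89 N.

T ≈ 15.9 N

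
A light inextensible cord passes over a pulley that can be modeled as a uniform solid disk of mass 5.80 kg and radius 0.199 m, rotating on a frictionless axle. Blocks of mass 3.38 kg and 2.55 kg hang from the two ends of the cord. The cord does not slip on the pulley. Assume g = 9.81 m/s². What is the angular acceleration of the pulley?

α ≈ 4.63 rad/s²

I = ½MR² = (1/2)(5.80)(0.199)² = 0.1148 kg·m².
Heavier block: m₁g − T₁ = m₁a. Lighter block: T₂ − m₂g = m₂a.
Pulley: (T₁ − T₂)R = Iα = I(a/R), so T₁ − T₂ = (I/R²)a = (1/2)M_p a = 2.900·a.
Adding the three: (m₁ − m₂)g = (m₁ + m₂ + 2.900)a, so a = (3.38 − 2.55)(9.81)/(3.38 + 2.55 + 2.900) = 0.9221 m/s².
α = a/R = 0.9221/0.199 = 4.634 rad/s².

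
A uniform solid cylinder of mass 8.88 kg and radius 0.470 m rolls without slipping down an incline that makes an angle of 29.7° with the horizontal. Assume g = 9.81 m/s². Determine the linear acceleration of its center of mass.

Translation along the incline: Mg sinθ − f = Ma.
Rotation about the center: fR = Iα with I = ½MR². No-slip gives a = αR, so f = (I/R²)a = (1/2)M a.
Substituting: Mg sinθ = (1 + 0.5000)Ma, so a = g sinθ/(1 + 0.5000) = (9.81) sin 29.7° / 1.500 = 3.240 m/s².

a ≈ 3.24 m/s²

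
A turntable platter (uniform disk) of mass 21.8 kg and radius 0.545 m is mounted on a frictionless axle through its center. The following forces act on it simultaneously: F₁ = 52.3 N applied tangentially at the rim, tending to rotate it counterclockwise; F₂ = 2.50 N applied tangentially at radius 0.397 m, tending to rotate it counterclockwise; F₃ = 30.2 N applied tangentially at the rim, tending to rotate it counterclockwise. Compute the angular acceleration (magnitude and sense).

α ≈ 14.2 rad/s², counterclockwise

I = ½MR² = (1/2)(21.8)(0.545)² = 3.238 kg·m².
Taking counterclockwise as positive: τ₁ = +(52.3)(0.545) = +28.50 N·m; τ₂ = +(2.50)(0.397) = +0.9925 N·m; τ₃ = +(30.2)(0.545) = +16.46 N·m.
Net torque τ = 45.95 N·m.
α = τ/I = 45.95/3.238 = 14.19 rad/s².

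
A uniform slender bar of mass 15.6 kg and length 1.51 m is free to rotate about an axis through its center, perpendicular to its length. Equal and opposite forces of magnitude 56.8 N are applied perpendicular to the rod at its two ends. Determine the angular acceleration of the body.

I = (1/12)ML² = (1/12)(15.6)(1.51)² = 2.964 kg·m².
The couple gives τ = F·(L/2) + F·(L/2) = F L = (56.8)(1.51) = 85.77 N·m.
From τ = Iα: α = 85.77/2.964 = 28.94 rad/s².

α ≈ 28.9 rad/s²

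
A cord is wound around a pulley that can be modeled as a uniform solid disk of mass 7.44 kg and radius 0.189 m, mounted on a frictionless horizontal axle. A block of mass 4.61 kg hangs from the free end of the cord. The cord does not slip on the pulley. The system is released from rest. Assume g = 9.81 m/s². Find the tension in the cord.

I = ½MR² = (1/2)(7.44)(0.189)² = 0.1329 kg·m².
Block: mg − T = ma. Pulley: TR = Iα. No-slip: a = αR, so T = (I/R²)a = 3.720·a.
Then mg = (m + 3.720)a, so a = (4.61)(9.81)/(4.61 + 3.720) = 5.429 m/s².
T = 3.720·a = 20.20 N.

T ≈ 20.2 N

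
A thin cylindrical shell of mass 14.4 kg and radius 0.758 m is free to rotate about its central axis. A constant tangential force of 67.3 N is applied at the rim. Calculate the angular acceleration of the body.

I = MR² = (14.4)(0.758)² = 8.274 kg·m².
τ = F R = (67.3)(0.758) = 51.01 N·m.
From τ = Iα: α = 51.01/8.274 = 6.166 rad/s².

α ≈ 6.17 rad/s²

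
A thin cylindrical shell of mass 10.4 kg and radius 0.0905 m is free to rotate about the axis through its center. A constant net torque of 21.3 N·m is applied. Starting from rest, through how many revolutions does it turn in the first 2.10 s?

I = MR² = (10.4)(0.0905)² = 0.08518 kg·m².
α = τ/I = 21.3/0.08518 = 250.1 rad/s².
θ = ½αt² = ½(250.1)(2.10)² = 551.4 rad.
Revolutions = θ/(2π) = 87.76.

≈ 87.8 revolutions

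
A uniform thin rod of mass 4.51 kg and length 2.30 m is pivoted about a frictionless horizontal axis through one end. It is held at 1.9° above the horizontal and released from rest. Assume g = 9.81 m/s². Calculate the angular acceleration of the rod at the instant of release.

α ≈ 6.39 rad/s²

About the pivot, I = (1/3)ML² = (1/3)(4.51)(2.30)² = 7.953 kg·m².
The weight acts at the center, a distance L/2 = 1.150 m from the pivot; τ = Mg(L/2) cos 1.9° = 50.85 N·m.
α = τ/I = 50.85/7.953 = 6.394 rad/s².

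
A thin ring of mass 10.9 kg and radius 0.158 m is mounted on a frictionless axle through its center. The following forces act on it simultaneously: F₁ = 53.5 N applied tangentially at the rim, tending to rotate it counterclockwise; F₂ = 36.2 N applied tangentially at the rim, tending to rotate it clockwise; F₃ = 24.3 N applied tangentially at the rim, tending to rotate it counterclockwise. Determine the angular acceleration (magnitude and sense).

I = MR² = (10.9)(0.158)² = 0.2721 kg·m².
Taking counterclockwise as positive: τ₁ = +(53.5)(0.158) = +8.453 N·m; τ₂ = −(36.2)(0.158) = −5.720 N·m; τ₃ = +(24.3)(0.158) = +3.839 N·m.
Net torque τ = 6.573 N·m.
α = τ/I = 6.573/0.2721 = 24.16 rad/s².

α ≈ 24.2 rad/s², counterclockwise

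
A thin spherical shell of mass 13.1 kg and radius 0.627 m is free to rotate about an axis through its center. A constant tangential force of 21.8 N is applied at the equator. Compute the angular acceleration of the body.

I = (2/3)MR² = (2/3)(13.1)(0.627)² = 3.433 kg·m².
τ = F R = (21.8)(0.627) = 13.67 N·m.
Newton's second law for rotation, τ = Iα, gives α = τ/I = 13.67/3.433 = 3.981 rad/s².

α ≈ 3.98 rad/s²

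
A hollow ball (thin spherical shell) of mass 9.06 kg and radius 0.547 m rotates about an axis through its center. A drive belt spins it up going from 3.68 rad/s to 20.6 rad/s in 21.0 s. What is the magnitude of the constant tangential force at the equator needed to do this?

I = (2/3)MR² = (2/3)(9.06)(0.547)² = 1.807 kg·m².
α = Δω/Δt = (20.6 − 3.68)/21.0 = 0.8057 rad/s².
The required torque is τ = Iα = (1.807)(0.8057) = 1.456 N·m.
A tangential force at the equator gives τ = FR, so F = τ/R = 1.456/0.547 = 2.662 N.

F ≈ 2.66 N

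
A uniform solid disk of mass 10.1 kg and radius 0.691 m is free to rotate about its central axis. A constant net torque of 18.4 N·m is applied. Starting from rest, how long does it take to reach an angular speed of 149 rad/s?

I = ½MR² = (1/2)(10.1)(0.691)² = 2.411 kg·m².
α = τ/I = 18.4/2.411 = 7.631 rad/s².
ω = αt ⇒ t = ω/α = 149/7.631 = 19.53 s.

t ≈ 19.5 s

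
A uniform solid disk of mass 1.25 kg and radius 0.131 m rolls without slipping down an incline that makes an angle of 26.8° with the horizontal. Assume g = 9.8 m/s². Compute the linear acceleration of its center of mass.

Translation along the incline: Mg sinθ − f = Ma.
Rotation about the center: fR = Iα with I = ½MR². No-slip gives a = αR, so f = (I/R²)a = (1/2)M a.
Substituting: Mg sinθ = (1 + 0.5000)Ma, so a = g sinθ/(1 + 0.5000) = (9.8) sin 26.8° / 1.500 = 2.946 m/s².

a ≈ 2.95 m/s²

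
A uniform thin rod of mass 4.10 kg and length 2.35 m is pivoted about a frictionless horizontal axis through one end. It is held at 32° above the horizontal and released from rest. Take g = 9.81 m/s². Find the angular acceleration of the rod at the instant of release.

About the pivot, I = (1/3)ML² = (1/3)(4.10)(2.35)² = 7.547 kg·m².
The weight acts at the center, a distance L/2 = 1.175 m from the pivot; τ = Mg(L/2) cos 32° = 40.08 N·m.
α = τ/I = 40.08/7.547 = 5.310 rad/s².
(Equivalently α = (3g/(2L)) cos 32° = 5.310 rad/s².)

α ≈ 5.31 rad/s²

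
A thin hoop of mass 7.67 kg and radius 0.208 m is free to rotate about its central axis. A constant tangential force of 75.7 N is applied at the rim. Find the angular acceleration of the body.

α ≈ 47.5 rad/s²

I = MR² = (7.67)(0.208)² = 0.3318 kg·m².
τ = F R = (75.7)(0.208) = 15.75 N·m.
From τ = Iα: α = 15.75/0.3318 = 47.45 rad/s².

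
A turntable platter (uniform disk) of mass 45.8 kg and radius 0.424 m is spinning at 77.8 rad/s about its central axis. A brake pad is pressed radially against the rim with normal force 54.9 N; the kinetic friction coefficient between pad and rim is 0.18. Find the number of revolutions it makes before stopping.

I = ½MR² = (1/2)(45.8)(0.424)² = 4.117 kg·m².
Friction force f = μN = (0.18)(54.9) = 9.882 N at the rim; torque magnitude τ = fR = 4.190 N·m, opposing ω.
|α| = τ/I = 4.190/4.117 = 1.018 rad/s² (deceleration).
ω² = ω₀² − 2|α|θ with ω = 0 ⇒ θ = ω₀²/(2|α|) = 2974 rad = 473.3 rev.

≈ 473 revolutions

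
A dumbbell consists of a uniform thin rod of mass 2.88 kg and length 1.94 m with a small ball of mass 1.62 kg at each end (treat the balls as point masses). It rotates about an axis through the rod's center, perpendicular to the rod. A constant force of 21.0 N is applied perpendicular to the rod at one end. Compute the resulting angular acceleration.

I_rod = (1/12)ML² = (1/12)(2.88)(1.94)² = 0.9033 kg·m².
I_balls = 2·m·(L/2)² = 2(1.62)(0.9700)² = 3.049 kg·m².
Total I = 3.952 kg·m².
τ = F·(L/2) = (21.0)(0.970) = 20.37 N·m.
α = τ/I = 20.37/3.952 = 5.155 rad/s².

α ≈ 5.15 rad/s²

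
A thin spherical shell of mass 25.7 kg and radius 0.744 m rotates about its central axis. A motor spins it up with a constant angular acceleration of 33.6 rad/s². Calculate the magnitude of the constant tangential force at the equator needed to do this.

F ≈ 428 N

I = (2/3)MR² = (2/3)(25.7)(0.744)² = 9.484 kg·m².
The required torque is τ = Iα = (9.484)(33.60) = 318.7 N·m.
A tangential force at the equator gives τ = FR, so F = τ/R = 318.7/0.744 = 428.3 N.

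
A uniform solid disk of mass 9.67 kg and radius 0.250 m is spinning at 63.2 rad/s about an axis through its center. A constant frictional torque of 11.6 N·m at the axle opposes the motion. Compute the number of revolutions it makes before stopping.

I = ½MR² = (1/2)(9.67)(0.250)² = 0.3022 kg·m².
The net torque has magnitude 11.6 N·m, opposing ω.
|α| = τ/I = 11.60/0.3022 = 38.39 rad/s² (deceleration).
ω² = ω₀² − 2|α|θ with ω = 0 ⇒ θ = ω₀²/(2|α|) = 52.03 rad = 8.280 rev.

≈ 8.28 revolutions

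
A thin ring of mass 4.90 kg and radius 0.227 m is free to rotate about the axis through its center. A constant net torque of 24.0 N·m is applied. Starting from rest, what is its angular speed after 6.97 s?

I = MR² = (4.90)(0.227)² = 0.2525 kg·m².
α = τ/I = 24.0/0.2525 = 95.05 rad/s².
ω = ω₀ + αt = 0 + (95.05)(6.97) = 662.5 rad/s.

ω ≈ 663 rad/s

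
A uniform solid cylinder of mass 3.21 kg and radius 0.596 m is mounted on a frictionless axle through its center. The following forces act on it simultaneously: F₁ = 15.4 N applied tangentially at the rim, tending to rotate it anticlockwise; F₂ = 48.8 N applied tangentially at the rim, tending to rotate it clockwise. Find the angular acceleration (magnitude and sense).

α ≈ 34.9 rad/s², clockwise

I = ½MR² = (1/2)(3.21)(0.596)² = 0.5701 kg·m².
Taking anticlockwise as positive: τ₁ = +(15.4)(0.596) = +9.178 N·m; τ₂ = −(48.8)(0.596) = −29.08 N·m.
Net torque τ = -19.91 N·m.
α = τ/I = -19.91/0.5701 = -34.92 rad/s².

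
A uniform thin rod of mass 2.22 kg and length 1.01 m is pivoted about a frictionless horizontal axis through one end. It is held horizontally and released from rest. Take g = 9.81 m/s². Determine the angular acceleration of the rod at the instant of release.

α ≈ 14.6 rad/s²

About the pivot, I = (1/3)ML² = (1/3)(2.22)(1.01)² = 0.7549 kg·m².
The weight acts at the center, a distance L/2 = 0.5050 m from the pivot; τ = Mg(L/2) = 11.00 N·m.
α = τ/I = 11.00/0.7549 = 14.57 rad/s².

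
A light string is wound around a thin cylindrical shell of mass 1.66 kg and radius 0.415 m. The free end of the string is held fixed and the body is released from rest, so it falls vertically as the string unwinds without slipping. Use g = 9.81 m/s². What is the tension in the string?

Translation: Mg − T = Ma. Rotation about the center: TR = Iα with I = MR².
With a = αR: T = (I/R²)a = M a, so Mg = (1 + 1.000)Ma.
a = g/(1 + 1.000) = 9.81/2.000 = 4.905 m/s².
T = 1.000·M·a = (1.000)(1.66)(4.905) = 8.142 N.

T ≈ 8.14 N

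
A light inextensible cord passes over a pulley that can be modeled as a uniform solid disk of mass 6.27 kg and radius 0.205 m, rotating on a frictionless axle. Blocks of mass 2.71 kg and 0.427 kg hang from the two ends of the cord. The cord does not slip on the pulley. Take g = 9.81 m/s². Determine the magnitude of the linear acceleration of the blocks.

I = ½MR² = (1/2)(6.27)(0.205)² = 0.1317 kg·m².
Heavier block: m₁g − T₁ = m₁a. Lighter block: T₂ − m₂g = m₂a.
Pulley: (T₁ − T₂)R = Iα = I(a/R), so T₁ − T₂ = (I/R²)a = (1/2)M_p a = 3.135·a.
Adding the three: (m₁ − m₂)g = (m₁ + m₂ + 3.135)a, so a = (2.71 − 0.427)(9.81)/(2.71 + 0.427 + 3.135) = 3.571 m/s².

a ≈ 3.57 m/s²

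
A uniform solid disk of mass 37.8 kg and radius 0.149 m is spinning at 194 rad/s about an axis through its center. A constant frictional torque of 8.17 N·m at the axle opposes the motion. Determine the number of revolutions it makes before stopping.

I = ½MR² = (1/2)(37.8)(0.149)² = 0.4196 kg·m².
The net torque has magnitude 8.17 N·m, opposing ω.
|α| = τ/I = 8.170/0.4196 = 19.47 rad/s² (deceleration).
ω² = ω₀² − 2|α|θ with ω = 0 ⇒ θ = ω₀²/(2|α|) = 966.5 rad = 153.8 rev.

≈ 154 revolutions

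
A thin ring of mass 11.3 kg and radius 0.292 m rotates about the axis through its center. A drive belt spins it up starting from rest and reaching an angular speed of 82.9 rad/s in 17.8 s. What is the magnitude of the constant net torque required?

τ ≈ 4.49 N·m

I = MR² = (11.3)(0.292)² = 0.9635 kg·m².
α = Δω/Δt = (82.9 − 0)/17.8 = 4.657 rad/s².
τ = Iα = (0.9635)(4.657) = 4.487 N·m.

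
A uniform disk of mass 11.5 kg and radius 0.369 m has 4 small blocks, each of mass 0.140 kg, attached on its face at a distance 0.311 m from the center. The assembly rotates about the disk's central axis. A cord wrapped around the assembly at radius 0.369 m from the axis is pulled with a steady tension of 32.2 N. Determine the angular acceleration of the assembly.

α ≈ 14.2 rad/s²

I_disk = ½MR² = ½(11.5)(0.369)² = 0.7829 kg·m².
I_blocks = 4·m·r² = 4(0.140)(0.311)² = 0.05416 kg·m².
Total I = 0.8371 kg·m².
τ = F r = (32.2)(0.369) = 11.88 N·m.
α = τ/I = 11.88/0.8371 = 14.19 rad/s².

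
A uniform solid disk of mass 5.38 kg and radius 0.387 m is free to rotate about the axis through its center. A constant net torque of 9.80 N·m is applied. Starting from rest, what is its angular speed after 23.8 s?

I = ½MR² = (1/2)(5.38)(0.387)² = 0.4029 kg·m².
α = τ/I = 9.80/0.4029 = 24.32 rad/s².
ω = ω₀ + αt = 0 + (24.32)(23.8) = 578.9 rad/s.

ω ≈ 579 rad/s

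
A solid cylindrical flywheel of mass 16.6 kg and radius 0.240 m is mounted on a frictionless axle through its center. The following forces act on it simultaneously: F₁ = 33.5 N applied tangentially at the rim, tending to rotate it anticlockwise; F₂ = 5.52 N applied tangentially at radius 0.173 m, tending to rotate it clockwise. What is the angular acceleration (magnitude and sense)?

α ≈ 14.8 rad/s², anticlockwise

I = ½MR² = (1/2)(16.6)(0.240)² = 0.4781 kg·m².
Taking anticlockwise as positive: τ₁ = +(33.5)(0.240) = +8.040 N·m; τ₂ = −(5.52)(0.173) = −0.9550 N·m.
Net torque τ = 7.085 N·m.
α = τ/I = 7.085/0.4781 = 14.82 rad/s².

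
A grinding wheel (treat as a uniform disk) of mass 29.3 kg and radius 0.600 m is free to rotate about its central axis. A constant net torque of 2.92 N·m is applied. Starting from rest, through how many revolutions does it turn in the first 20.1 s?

I = ½MR² = (1/2)(29.3)(0.600)² = 5.274 kg·m².
α = τ/I = 2.92/5.274 = 0.5537 rad/s².
θ = ½αt² = ½(0.5537)(20.1)² = 111.8 rad.
Revolutions = θ/(2π) = 17.80.

≈ 17.8 revolutions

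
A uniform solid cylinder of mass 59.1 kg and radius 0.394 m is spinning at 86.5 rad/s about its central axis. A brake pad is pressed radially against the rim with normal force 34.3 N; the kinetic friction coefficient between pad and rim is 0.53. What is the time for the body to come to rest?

I = ½MR² = (1/2)(59.1)(0.394)² = 4.587 kg·m².
Friction force f = μN = (0.53)(34.3) = 18.18 N at the rim; torque magnitude τ = fR = 7.163 N·m, opposing ω.
|α| = τ/I = 7.163/4.587 = 1.561 rad/s² (deceleration).
0 = ω₀ − |α|t ⇒ t = ω₀/|α| = 86.5/1.561 = 55.40 s.

t ≈ 55.4 s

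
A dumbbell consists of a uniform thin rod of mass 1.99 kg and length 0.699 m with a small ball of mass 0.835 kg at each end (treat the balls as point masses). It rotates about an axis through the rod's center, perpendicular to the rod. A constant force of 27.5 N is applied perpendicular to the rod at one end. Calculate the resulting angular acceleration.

α ≈ 33.7 rad/s²

I_rod = (1/12)ML² = (1/12)(1.99)(0.699)² = 0.08103 kg·m².
I_balls = 2·m·(L/2)² = 2(0.835)(0.3495)² = 0.2040 kg·m².
Total I = 0.2850 kg·m².
τ = F·(L/2) = (27.5)(0.349) = 9.611 N·m.
α = τ/I = 9.611/0.2850 = 33.72 rad/s².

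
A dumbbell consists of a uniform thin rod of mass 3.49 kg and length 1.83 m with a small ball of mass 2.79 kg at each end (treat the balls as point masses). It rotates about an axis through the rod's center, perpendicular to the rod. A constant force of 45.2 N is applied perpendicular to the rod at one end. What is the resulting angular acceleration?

I_rod = (1/12)ML² = (1/12)(3.49)(1.83)² = 0.9740 kg·m².
I_balls = 2·m·(L/2)² = 2(2.79)(0.9150)² = 4.672 kg·m².
Total I = 5.646 kg·m².
τ = F·(L/2) = (45.2)(0.915) = 41.36 N·m.
α = τ/I = 41.36/5.646 = 7.326 rad/s².

α ≈ 7.33 rad/s²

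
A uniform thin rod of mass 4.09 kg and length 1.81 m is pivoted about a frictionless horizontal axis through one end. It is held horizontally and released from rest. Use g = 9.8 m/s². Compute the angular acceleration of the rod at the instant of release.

α ≈ 8.12 rad/s²

About the pivot, I = (1/3)ML² = (1/3)(4.09)(1.81)² = 4.466 kg·m².
The weight acts at the center, a distance L/2 = 0.9050 m from the pivot; τ = Mg(L/2) = 36.27 N·m.
α = τ/I = 36.27/4.466 = 8.122 rad/s².
(Equivalently α = (3g/(2L)) = 8.122 rad/s².)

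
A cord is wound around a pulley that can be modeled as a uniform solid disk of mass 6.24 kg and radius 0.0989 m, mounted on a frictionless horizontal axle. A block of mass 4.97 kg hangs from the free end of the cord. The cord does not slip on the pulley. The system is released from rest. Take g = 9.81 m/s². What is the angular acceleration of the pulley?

I = ½MR² = (1/2)(6.24)(0.0989)² = 0.03052 kg·m².
Block: mg − T = ma. Pulley: TR = Iα. No-slip: a = αR, so T = (I/R²)a = 3.120·a.
Then mg = (m + 3.120)a, so a = (4.97)(9.81)/(4.97 + 3.120) = 6.027 m/s².
α = a/R = 6.027/0.0989 = 60.94 rad/s².

α ≈ 60.9 rad/s²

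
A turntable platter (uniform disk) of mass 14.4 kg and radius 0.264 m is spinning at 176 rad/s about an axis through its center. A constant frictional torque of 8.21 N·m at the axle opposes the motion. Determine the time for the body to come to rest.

t ≈ 10.8 s

I = ½MR² = (1/2)(14.4)(0.264)² = 0.5018 kg·m².
The net torque has magnitude 8.21 N·m, opposing ω.
|α| = τ/I = 8.210/0.5018 = 16.36 rad/s² (deceleration).
0 = ω₀ − |α|t ⇒ t = ω₀/|α| = 176/16.36 = 10.76 s.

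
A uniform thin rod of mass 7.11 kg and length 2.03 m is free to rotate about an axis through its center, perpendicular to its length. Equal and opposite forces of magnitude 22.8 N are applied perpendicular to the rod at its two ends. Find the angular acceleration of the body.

α ≈ 19.0 rad/s²

I = (1/12)ML² = (1/12)(7.11)(2.03)² = 2.442 kg·m².
The couple gives τ = F·(L/2) + F·(L/2) = F L = (22.8)(2.03) = 46.28 N·m.
Newton's second law for rotation, τ = Iα, gives α = τ/I = 46.28/2.442 = 18.96 rad/s².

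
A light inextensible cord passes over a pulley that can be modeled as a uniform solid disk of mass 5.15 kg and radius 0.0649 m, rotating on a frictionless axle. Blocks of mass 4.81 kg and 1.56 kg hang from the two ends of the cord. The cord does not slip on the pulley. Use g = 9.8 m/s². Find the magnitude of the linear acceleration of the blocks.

I = ½MR² = (1/2)(5.15)(0.0649)² = 0.01085 kg·m².
Heavier block: m₁g − T₁ = m₁a. Lighter block: T₂ − m₂g = m₂a.
Pulley: (T₁ − T₂)R = Iα = I(a/R), so T₁ − T₂ = (I/R²)a = (1/2)M_p a = 2.575·a.
Adding the three: (m₁ − m₂)g = (m₁ + m₂ + 2.575)a, so a = (4.81 − 1.56)(9.8)/(4.81 + 1.56 + 2.575) = 3.561 m/s².

a ≈ 3.56 m/s²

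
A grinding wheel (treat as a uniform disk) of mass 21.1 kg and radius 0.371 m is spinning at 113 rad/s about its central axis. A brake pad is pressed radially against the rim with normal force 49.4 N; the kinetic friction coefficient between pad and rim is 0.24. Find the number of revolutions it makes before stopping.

I = ½MR² = (1/2)(21.1)(0.371)² = 1.452 kg·m².
Friction force f = μN = (0.24)(49.4) = 11.86 N at the rim; torque magnitude τ = fR = 4.399 N·m, opposing ω.
|α| = τ/I = 4.399/1.452 = 3.029 rad/s² (deceleration).
ω² = ω₀² − 2|α|θ with ω = 0 ⇒ θ = ω₀²/(2|α|) = 2108 rad = 335.5 rev.

≈ 335 revolutions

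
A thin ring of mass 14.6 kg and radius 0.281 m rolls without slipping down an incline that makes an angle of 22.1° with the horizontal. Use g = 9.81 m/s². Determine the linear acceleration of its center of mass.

Translation along the incline: Mg sinθ − f = Ma.
Rotation about the center: fR = Iα with I = MR². No-slip gives a = αR, so f = (I/R²)a = M a.
Substituting: Mg sinθ = (1 + 1.000)Ma, so a = g sinθ/(1 + 1.000) = (9.81) sin 22.1° / 2.000 = 1.845 m/s².

a ≈ 1.85 m/s²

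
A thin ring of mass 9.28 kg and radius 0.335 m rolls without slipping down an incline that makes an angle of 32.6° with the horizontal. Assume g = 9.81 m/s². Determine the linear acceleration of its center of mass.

a ≈ 2.64 m/s²

Translation along the incline: Mg sinθ − f = Ma.
Rotation about the center: fR = Iα with I = MR². No-slip gives a = αR, so f = (I/R²)a = M a.
Substituting: Mg sinθ = (1 + 1.000)Ma, so a = g sinθ/(1 + 1.000) = (9.81) sin 32.6° / 2.000 = 2.643 m/s².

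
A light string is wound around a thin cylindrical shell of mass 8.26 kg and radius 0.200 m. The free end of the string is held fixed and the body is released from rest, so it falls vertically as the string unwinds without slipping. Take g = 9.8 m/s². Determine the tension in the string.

Translation: Mg − T = Ma. Rotation about the center: TR = Iα with I = MR².
With a = αR: T = (I/R²)a = M a, so Mg = (1 + 1.000)Ma.
a = g/(1 + 1.000) = 9.8/2.000 = 4.900 m/s².
T = 1.000·M·a = (1.000)(8.26)(4.900) = 40.47 N.

T ≈ 40.5 N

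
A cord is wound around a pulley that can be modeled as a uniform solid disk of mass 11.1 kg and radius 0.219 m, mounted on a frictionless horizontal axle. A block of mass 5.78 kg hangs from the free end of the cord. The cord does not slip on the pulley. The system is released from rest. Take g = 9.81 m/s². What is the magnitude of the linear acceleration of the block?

I = ½MR² = (1/2)(11.1)(0.219)² = 0.2662 kg·m².
Block: mg − T = ma. Pulley: TR = Iα. No-slip: a = αR, so T = (I/R²)a = 5.550·a.
Then mg = (m + 5.550)a, so a = (5.78)(9.81)/(5.78 + 5.550) = 5.005 m/s².

a ≈ 5.00 m/s²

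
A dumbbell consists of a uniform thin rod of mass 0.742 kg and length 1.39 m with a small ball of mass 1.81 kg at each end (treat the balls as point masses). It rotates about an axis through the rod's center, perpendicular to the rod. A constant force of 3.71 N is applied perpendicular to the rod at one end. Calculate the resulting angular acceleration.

α ≈ 1.38 rad/s²

I_rod = (1/12)ML² = (1/12)(0.742)(1.39)² = 0.1195 kg·m².
I_balls = 2·m·(L/2)² = 2(1.81)(0.6950)² = 1.749 kg·m².
Total I = 1.868 kg·m².
τ = F·(L/2) = (3.71)(0.695) = 2.578 N·m.
α = τ/I = 2.578/1.868 = 1.380 rad/s².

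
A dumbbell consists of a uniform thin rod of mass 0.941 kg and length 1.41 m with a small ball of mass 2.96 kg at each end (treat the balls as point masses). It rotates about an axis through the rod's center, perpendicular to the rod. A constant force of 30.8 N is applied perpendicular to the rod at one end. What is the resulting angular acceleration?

I_rod = (1/12)ML² = (1/12)(0.941)(1.41)² = 0.1559 kg·m².
I_balls = 2·m·(L/2)² = 2(2.96)(0.7050)² = 2.942 kg·m².
Total I = 3.098 kg·m².
τ = F·(L/2) = (30.8)(0.705) = 21.71 N·m.
α = τ/I = 21.71/3.098 = 7.008 rad/s².

α ≈ 7.01 rad/s²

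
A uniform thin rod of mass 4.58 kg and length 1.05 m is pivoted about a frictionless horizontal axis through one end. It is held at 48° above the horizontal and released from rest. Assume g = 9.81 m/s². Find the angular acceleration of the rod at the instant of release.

α ≈ 9.38 rad/s²

About the pivot, I = (1/3)ML² = (1/3)(4.58)(1.05)² = 1.683 kg·m².
The weight acts at the center, a distance L/2 = 0.5250 m from the pivot; τ = Mg(L/2) cos 48° = 15.78 N·m.
α = τ/I = 15.78/1.683 = 9.377 rad/s².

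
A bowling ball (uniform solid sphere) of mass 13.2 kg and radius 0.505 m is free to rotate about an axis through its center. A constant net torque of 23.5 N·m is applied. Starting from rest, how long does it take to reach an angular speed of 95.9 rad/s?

t ≈ 5.49 s

I = (2/5)MR² = (2/5)(13.2)(0.505)² = 1.347 kg·m².
α = τ/I = 23.5/1.347 = 17.45 rad/s².
ω = αt ⇒ t = ω/α = 95.9/17.45 = 5.495 s.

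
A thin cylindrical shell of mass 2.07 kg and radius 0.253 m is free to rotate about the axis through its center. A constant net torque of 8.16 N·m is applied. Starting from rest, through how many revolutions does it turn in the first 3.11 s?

I = MR² = (2.07)(0.253)² = 0.1325 kg·m².
α = τ/I = 8.16/0.1325 = 61.59 rad/s².
θ = ½αt² = ½(61.59)(3.11)² = 297.8 rad.
Revolutions = θ/(2π) = 47.40.

≈ 47.4 revolutions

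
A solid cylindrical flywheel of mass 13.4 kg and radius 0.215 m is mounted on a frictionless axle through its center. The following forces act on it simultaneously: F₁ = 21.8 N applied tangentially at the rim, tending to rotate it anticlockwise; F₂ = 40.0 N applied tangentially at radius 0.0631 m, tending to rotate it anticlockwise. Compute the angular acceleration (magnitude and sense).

I = ½MR² = (1/2)(13.4)(0.215)² = 0.3097 kg·m².
Taking anticlockwise as positive: τ₁ = +(21.8)(0.215) = +4.687 N·m; τ₂ = +(40.0)(0.0631) = +2.524 N·m.
Net torque τ = 7.211 N·m.
α = τ/I = 7.211/0.3097 = 23.28 rad/s².

α ≈ 23.3 rad/s², anticlockwise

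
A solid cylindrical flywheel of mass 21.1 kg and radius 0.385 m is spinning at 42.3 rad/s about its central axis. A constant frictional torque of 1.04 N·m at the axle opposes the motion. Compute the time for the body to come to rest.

t ≈ 63.6 s

I = ½MR² = (1/2)(21.1)(0.385)² = 1.564 kg·m².
The net torque has magnitude 1.04 N·m, opposing ω.
|α| = τ/I = 1.040/1.564 = 0.6651 rad/s² (deceleration).
0 = ω₀ − |α|t ⇒ t = ω₀/|α| = 42.3/0.6651 = 63.60 s.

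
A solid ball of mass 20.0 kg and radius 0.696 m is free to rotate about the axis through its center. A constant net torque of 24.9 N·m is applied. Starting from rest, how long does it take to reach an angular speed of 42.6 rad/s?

I = (2/5)MR² = (2/5)(20.0)(0.696)² = 3.875 kg·m².
α = τ/I = 24.9/3.875 = 6.425 rad/s².
ω = αt ⇒ t = ω/α = 42.6/6.425 = 6.630 s.

t ≈ 6.63 s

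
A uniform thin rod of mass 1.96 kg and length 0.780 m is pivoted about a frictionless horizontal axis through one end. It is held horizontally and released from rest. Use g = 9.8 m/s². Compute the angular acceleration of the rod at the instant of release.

About the pivot, I = (1/3)ML² = (1/3)(1.96)(0.780)² = 0.3975 kg·m².
The weight acts at the center, a distance L/2 = 0.3900 m from the pivot; τ = Mg(L/2) = 7.491 N·m.
α = τ/I = 7.491/0.3975 = 18.85 rad/s².
(Equivalently α = (3g/(2L)) = 18.85 rad/s².)

α ≈ 18.8 rad/s²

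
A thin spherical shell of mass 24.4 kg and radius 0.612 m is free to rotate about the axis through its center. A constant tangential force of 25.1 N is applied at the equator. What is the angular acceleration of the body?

α ≈ 2.52 rad/s²

I = (2/3)MR² = (2/3)(24.4)(0.612)² = 6.093 kg·m².
τ = F R = (25.1)(0.612) = 15.36 N·m.
Newton's second law for rotation, τ = Iα, gives α = τ/I = 15.36/6.093 = 2.521 rad/s².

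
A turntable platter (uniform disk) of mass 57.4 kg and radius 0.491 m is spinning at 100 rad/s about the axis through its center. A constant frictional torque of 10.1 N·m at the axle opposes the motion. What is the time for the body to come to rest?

t ≈ 68.5 s

I = ½MR² = (1/2)(57.4)(0.491)² = 6.919 kg·m².
The net torque has magnitude 10.1 N·m, opposing ω.
|α| = τ/I = 10.10/6.919 = 1.460 rad/s² (deceleration).
0 = ω₀ − |α|t ⇒ t = ω₀/|α| = 100/1.460 = 68.51 s.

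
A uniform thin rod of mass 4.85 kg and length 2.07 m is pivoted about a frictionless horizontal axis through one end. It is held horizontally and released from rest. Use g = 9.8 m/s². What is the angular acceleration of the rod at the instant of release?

About the pivot, I = (1/3)ML² = (1/3)(4.85)(2.07)² = 6.927 kg·m².
The weight acts at the center, a distance L/2 = 1.035 m from the pivot; τ = Mg(L/2) = 49.19 N·m.
α = τ/I = 49.19/6.927 = 7.101 rad/s².

α ≈ 7.10 rad/s²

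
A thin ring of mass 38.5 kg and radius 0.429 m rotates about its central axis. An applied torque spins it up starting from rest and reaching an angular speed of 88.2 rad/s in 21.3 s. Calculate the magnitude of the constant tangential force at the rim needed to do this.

I = MR² = (38.5)(0.429)² = 7.086 kg·m².
α = Δω/Δt = (88.2 − 0)/21.3 = 4.141 rad/s².
The required torque is τ = Iα = (7.086)(4.141) = 29.34 N·m.
A tangential force at the rim gives τ = FR, so F = τ/R = 29.34/0.429 = 68.39 N.

F ≈ 68.4 N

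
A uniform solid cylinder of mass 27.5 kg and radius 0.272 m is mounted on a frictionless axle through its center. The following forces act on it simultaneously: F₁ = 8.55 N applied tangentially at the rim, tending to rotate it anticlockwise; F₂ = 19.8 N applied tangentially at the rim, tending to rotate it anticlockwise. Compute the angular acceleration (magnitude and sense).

I = ½MR² = (1/2)(27.5)(0.272)² = 1.017 kg·m².
Taking anticlockwise as positive: τ₁ = +(8.55)(0.272) = +2.326 N·m; τ₂ = +(19.8)(0.272) = +5.386 N·m.
Net torque τ = 7.711 N·m.
α = τ/I = 7.711/1.017 = 7.580 rad/s².

α ≈ 7.58 rad/s², anticlockwise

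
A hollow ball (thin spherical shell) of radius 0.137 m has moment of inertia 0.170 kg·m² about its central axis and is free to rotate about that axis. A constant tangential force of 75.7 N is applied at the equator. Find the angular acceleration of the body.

τ = F R = (75.7)(0.137) = 10.37 N·m.
From τ = Iα: α = 10.37/0.1700 = 61.01 rad/s².

α ≈ 61.0 rad/s²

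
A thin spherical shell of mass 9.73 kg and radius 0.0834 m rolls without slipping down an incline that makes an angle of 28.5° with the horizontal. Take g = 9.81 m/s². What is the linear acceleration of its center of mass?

Translation along the incline: Mg sinθ − f = Ma.
Rotation about the center: fR = Iα with I = (2/3)MR². No-slip gives a = αR, so f = (I/R²)a = (2/3)M a.
Substituting: Mg sinθ = (1 + 0.6667)Ma, so a = g sinθ/(1 + 0.6667) = (9.81) sin 28.5° / 1.667 = 2.809 m/s².

a ≈ 2.81 m/s²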